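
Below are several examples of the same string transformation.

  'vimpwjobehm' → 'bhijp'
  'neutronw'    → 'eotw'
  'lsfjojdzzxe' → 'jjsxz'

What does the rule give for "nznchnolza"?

In each case the input is transformed by: keep every other character starting from the second (positions 2nd, 4th, 6th, ...), then sort the characters into alphabetical order.
On "nznchnolza": the first step gives "zcnla", and the second then gives "aclnz".

aclnz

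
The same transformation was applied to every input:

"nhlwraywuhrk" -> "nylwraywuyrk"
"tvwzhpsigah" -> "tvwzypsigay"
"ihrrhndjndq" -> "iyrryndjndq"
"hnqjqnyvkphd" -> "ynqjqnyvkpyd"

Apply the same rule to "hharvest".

yyarvest

What's happening: replace every "h" with "y".
So "hharvest" becomes "yyarvest".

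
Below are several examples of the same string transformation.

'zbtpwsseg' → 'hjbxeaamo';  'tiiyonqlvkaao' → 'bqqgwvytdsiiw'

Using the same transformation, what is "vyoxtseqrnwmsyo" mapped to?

dgwfbamyzveuagw

The transformation: shift every letter 8 places forward in the alphabet (wrapping around).
"vyoxtseqrnwmsyo" → "dgwfbamyzveuagw".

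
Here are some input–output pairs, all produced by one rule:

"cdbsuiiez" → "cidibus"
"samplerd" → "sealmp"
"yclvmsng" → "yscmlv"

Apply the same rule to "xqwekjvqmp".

The rule is to delete the last 2 characters, then take characters alternately from the front and the back (1st, last, 2nd, 2nd-last, ...).
Applying both steps to "xqwekjvqmp": "xqwekjvq", then "xqqvwjek".
(Check on "samplerd": → "sample" → "sealmp" ✓)

xqqvwjek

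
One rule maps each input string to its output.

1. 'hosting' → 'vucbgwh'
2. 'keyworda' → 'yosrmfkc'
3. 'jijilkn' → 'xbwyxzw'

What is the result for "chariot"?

qhvcowf

The transformation: take characters alternately from the front and the back (1st, last, 2nd, 2nd-last, ...), then shift every letter 12 places backward in the alphabet (wrapping around).
Working it through for "chariot": intermediate "cthoair", final "qhvcowf".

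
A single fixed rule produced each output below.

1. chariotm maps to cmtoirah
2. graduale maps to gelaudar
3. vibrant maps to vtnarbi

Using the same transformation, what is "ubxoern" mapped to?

unreoxb

Each output is the input with this applied: reverse the string, then move the last character to the front.
"ubxoern" → "unreoxb".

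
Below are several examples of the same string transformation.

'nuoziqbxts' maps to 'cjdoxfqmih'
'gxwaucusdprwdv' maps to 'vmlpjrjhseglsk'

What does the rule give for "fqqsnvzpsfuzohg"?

uffhckoehujodwv

In each case the input is transformed by: shift every letter 11 places backward in the alphabet (wrapping around).
Doing the same to "fqqsnvzpsfuzohg": "uffhckoehujodwv".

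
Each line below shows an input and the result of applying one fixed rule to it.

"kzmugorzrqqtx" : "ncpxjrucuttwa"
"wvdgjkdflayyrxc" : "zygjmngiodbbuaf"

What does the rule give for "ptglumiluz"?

The pattern: shift every letter 3 places forward in the alphabet (wrapping around).
Doing the same to "ptglumiluz": "swjoxploxc".

swjoxploxc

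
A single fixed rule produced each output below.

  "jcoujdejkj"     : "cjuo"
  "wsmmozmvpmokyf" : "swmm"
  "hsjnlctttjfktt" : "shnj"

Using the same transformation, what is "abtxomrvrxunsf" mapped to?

baxt

The rule is to swap each adjacent pair of characters (1↔2, 3↔4, ...), then keep only the first 4 characters.
On "abtxomrvrxunsf": the first step gives "baxtmovrxrnufs", and the second then gives "baxt".
(Check on "wsmmozmvpmokyf": → "swmmzovmmpkofy" → "swmm" ✓)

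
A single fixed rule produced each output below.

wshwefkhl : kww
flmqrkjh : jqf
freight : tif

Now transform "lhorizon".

orl

Each output is the input with this applied: keep one character in every 3, starting at position 1 (positions 1st, 4th, 7th, ...), then reverse the string.
For "lhorizon" the result is "orl".
(Check on "flmqrkjh": → "fqj" → "jqf" ✓)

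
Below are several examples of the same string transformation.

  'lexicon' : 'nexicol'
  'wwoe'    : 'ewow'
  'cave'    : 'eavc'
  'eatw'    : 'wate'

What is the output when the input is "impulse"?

Looking at the pairs, the operation is to swap the first and last characters.
So "impulse" becomes "empulsi".

empulsi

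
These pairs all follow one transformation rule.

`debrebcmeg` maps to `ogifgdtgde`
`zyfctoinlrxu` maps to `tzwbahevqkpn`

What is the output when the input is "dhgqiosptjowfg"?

yhifjiskqurvlq

The transformation: shift every letter 2 places forward in the alphabet (wrapping around), then move the last 3 characters to the front (rotate right by 3).
"dhgqiosptjowfg" → "yhifjiskqurvlq".
(Check on "zyfctoinlrxu": → "bahevqkpntzw" → "tzwbahevqkpn" ✓)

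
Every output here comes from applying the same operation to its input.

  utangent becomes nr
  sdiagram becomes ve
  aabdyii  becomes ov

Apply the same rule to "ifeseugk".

rh

Each output is the input with this applied: shift every letter 13 places forward in the alphabet (wrapping around) — i.e. ROT13, then keep one character in every 3, starting at position 3 (positions 3rd, 6th, 9th, ...).
Working it through for "ifeseugk": intermediate "vsrfrhtx", final "rh".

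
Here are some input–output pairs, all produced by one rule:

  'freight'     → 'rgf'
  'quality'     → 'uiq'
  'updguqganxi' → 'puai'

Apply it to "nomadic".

The pattern: move the first character to the end, then keep one character in every 3, starting at position 1 (positions 1st, 4th, 7th, ...).
Working it through for "nomadic": intermediate "omadicn", final "odn".
(Check on "quality": → "ualityq" → "uiq" ✓)

odn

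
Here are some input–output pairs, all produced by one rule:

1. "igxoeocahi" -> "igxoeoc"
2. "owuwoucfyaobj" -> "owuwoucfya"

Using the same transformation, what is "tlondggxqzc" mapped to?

Looking at the pairs, the operation is to delete the last 3 characters.
Applying that to "tlondggxqzc" gives "tlondggx".

tlondggx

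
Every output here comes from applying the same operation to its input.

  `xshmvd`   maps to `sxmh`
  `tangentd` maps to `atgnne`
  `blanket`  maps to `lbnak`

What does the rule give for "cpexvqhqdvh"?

The transformation: delete the last 2 characters, then swap each adjacent pair of characters (1↔2, 3↔4, ...).
Applying that to "cpexvqhqdvh" gives "pcxeqvqhd".
(Check on "blanket": → "blank" → "lbnak" ✓)

pcxeqvqhd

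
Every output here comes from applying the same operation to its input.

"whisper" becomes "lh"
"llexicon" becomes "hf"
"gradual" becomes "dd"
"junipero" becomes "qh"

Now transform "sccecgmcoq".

The pattern: shift every letter 3 places forward in the alphabet (wrapping around), then keep one character in every 3, starting at position 3 (positions 3rd, 6th, 9th, ...).
Starting from "sccecgmcoq": after the first operation, "vffhfjpfrt"; after the second, "fjr".

fjr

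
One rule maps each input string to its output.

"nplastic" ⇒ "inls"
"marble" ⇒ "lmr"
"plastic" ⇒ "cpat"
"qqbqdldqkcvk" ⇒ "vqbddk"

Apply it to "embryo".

yeb

The transformation: keep every other character starting from the first (positions 1st, 3rd, 5th, ...), then move the last character to the front.
Starting from "embryo": after the first operation, "eby"; after the second, "yeb".
(Check on "qqbqdldqkcvk": → "qbddkv" → "vqbddk" ✓)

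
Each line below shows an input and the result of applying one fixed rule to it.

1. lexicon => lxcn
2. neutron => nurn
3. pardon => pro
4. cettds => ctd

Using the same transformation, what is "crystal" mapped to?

In each case the input is transformed by: keep every other character starting from the first (positions 1st, 3rd, 5th, ...).
"crystal" → "cytl".

cytl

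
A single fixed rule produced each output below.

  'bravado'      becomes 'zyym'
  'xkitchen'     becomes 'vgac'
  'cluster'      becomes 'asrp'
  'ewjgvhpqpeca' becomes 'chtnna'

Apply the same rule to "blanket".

zyir

Each output is the input with this applied: shift every letter 2 places backward in the alphabet (wrapping around), then keep every other character starting from the first (positions 1st, 3rd, 5th, ...).
On "blanket": the first step gives "zjylicr", and the second then gives "zyir".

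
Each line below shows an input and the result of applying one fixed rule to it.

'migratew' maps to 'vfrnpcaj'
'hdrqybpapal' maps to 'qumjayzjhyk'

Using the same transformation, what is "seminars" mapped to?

bbnavjrw

What's happening: take characters alternately from the front and the back (1st, last, 2nd, 2nd-last, ...), then shift every letter 9 places forward in the alphabet (wrapping around).
On "seminars": the first step gives "ssermain", and the second then gives "bbnavjrw".
(Check on "hdrqybpapal": → "hldarpqaypb" → "qumjayzjhyk" ✓)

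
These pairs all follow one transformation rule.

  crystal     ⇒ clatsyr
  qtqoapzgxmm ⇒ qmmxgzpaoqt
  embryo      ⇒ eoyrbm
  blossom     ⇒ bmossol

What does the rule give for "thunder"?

Each output is the input with this applied: move the first character to the end, then reverse the string.
"thunder" → "hundert" → "trednuh".

trednuh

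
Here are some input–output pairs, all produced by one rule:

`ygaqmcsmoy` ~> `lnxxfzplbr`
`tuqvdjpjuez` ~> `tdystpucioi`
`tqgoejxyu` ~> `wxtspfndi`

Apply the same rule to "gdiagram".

qzlfchzf

Each output is the input with this applied: move the last 3 characters to the front (rotate right by 3), then shift every letter 1 place backward in the alphabet (wrapping around).
For "gdiagram", step one produces "ramgdiag"; step two turns that into "qzlfchzf".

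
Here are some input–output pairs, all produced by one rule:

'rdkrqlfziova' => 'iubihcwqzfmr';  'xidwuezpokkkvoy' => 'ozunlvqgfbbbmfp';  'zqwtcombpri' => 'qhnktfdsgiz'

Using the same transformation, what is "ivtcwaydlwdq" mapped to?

zmktnrpucnuh

The transformation: shift every letter 9 places backward in the alphabet (wrapping around).
For "ivtcwaydlwdq" the result is "zmktnrpucnuh".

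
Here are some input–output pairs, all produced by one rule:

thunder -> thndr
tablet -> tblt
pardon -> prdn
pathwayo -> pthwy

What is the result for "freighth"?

Each output is the input with this applied: remove every vowel.
Doing the same to "freighth": "frghth".

frghth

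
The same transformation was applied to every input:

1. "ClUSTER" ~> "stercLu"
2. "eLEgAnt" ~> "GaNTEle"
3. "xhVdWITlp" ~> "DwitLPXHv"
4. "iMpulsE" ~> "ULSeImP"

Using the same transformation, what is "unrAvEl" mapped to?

aVeLUNR

Each output is the input with this applied: flip the case of every letter, then move the first 3 characters to the end (rotate left by 3).
Starting from "unrAvEl": after the first operation, "UNRaVeL"; after the second, "aVeLUNR".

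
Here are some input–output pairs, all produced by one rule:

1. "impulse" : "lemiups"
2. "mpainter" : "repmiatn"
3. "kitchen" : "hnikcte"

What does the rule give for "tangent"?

The pattern: swap each adjacent pair of characters (1↔2, 3↔4, ...), then move the last 2 characters to the front (rotate right by 2).
Working it through for "tangent": intermediate "atgnnet", final "etatgnn".

etatgnn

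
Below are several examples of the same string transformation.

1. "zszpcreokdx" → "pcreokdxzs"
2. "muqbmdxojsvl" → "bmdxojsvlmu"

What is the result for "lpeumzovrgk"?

umzovrgklp

The rule is to move the first 3 characters to the end (rotate left by 3), then delete the last character.
On "lpeumzovrgk": the first step gives "umzovrgklpe", and the second then gives "umzovrgklp".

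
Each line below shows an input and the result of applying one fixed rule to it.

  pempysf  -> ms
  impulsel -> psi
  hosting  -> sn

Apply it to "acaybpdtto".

Looking at the pairs, the operation is to move the first character to the end, then keep one character in every 3, starting at position 2 (positions 2nd, 5th, 8th, ...).
For "acaybpdtto", step one produces "caybpdttoa"; step two turns that into "apt".
(Check on "pempysf": → "empysfp" → "ms" ✓)

apt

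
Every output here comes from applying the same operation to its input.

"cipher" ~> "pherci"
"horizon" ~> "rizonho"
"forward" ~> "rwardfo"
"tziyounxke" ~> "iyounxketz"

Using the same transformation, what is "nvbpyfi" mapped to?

bpyfinv

Each output is the input with this applied: move the first 2 characters to the end (rotate left by 2).
Applying that to "nvbpyfi" gives "bpyfinv".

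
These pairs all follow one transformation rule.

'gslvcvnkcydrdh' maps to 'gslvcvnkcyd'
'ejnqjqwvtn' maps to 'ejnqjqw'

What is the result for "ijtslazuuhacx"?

The pattern: delete the last 3 characters.
On "ijtslazuuhacx" that produces "ijtslazuuh".

ijtslazuuh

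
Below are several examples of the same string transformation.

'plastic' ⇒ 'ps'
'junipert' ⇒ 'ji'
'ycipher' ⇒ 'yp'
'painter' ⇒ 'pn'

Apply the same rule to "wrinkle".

wn

The transformation: keep one character in every 3, starting at position 1 (positions 1st, 4th, 7th, ...), then delete the last character.
On "wrinkle": the first step gives "wne", and the second then gives "wn".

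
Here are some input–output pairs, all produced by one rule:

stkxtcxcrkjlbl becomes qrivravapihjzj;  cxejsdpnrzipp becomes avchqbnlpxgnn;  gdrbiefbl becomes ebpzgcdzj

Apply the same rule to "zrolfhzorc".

What's happening: shift every letter 2 places backward in the alphabet (wrapping around).
Applying that to "zrolfhzorc" gives "xpmjdfxmpa".

xpmjdfxmpa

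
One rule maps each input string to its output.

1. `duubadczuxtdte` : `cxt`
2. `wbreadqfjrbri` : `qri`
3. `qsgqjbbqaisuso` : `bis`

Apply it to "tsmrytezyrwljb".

erj

The transformation: keep one character in every 3, starting at position 1 (positions 1st, 4th, 7th, ...), then keep only the last 3 characters.
Applying both steps to "tsmrytezyrwljb": "trerj", then "erj".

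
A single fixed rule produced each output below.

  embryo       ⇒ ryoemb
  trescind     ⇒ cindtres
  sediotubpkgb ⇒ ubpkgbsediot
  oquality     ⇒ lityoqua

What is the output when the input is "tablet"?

Each output is the input with this applied: swap the front and back halves of the string.
"tablet" → "lettab".

lettab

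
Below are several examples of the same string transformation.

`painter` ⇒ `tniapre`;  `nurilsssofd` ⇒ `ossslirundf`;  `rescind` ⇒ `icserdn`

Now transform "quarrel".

rrauqle

Each output is the input with this applied: move the last 2 characters to the front (rotate right by 2), then reverse the string.
On "quarrel": the first step gives "elquarr", and the second then gives "rrauqle".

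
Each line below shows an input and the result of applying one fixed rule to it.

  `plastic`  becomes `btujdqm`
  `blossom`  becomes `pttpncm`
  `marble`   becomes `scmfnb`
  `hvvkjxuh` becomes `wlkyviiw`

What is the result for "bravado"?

bwbepcs

Rule — shift every letter 1 place forward in the alphabet (wrapping around), then move the first 2 characters to the end (rotate left by 2).
On "bravado": the first step gives "csbwbep", and the second then gives "bwbepcs".
(Check on "plastic": → "qmbtujd" → "btujdqm" ✓)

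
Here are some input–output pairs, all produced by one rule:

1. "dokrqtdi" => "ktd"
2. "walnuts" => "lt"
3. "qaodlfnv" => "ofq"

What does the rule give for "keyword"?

Each output is the input with this applied: move the first character to the end, then keep one character in every 3, starting at position 2 (positions 2nd, 5th, 8th, ...).
On "keyword": the first step gives "eywordk", and the second then gives "yr".
(Check on "dokrqtdi": → "okrqtdid" → "ktd" ✓)

yr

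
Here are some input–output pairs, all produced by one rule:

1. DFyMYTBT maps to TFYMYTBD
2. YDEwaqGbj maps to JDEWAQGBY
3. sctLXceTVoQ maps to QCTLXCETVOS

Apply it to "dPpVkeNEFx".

The rule is to swap the first and last characters, then convert every letter to uppercase.
Working it through for "dPpVkeNEFx": intermediate "xPpVkeNEFd", final "XPPVKENEFD".

XPPVKENEFD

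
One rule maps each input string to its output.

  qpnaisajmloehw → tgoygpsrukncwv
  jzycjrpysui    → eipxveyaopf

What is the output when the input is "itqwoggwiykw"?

What's happening: move the first 2 characters to the end (rotate left by 2), then shift every letter 6 places forward in the alphabet (wrapping around).
Applying both steps to "itqwoggwiykw": "qwoggwiykwit", then "wcummcoeqcoz".

wcummcoeqcoz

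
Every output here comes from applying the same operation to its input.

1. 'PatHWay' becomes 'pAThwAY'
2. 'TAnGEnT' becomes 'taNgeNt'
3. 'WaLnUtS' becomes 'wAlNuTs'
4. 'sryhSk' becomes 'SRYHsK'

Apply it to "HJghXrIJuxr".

The transformation: flip the case of every letter.
Doing the same to "HJghXrIJuxr": "hjGHxRijUXR".

hjGHxRijUXR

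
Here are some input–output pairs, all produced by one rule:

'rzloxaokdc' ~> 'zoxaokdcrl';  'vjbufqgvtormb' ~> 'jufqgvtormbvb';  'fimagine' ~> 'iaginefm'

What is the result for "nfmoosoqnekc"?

In each case the input is transformed by: move the first 2 characters to the end (rotate left by 2), then swap the first and last characters.
"nfmoosoqnekc" → "foosoqnekcnm".

foosoqnekcnm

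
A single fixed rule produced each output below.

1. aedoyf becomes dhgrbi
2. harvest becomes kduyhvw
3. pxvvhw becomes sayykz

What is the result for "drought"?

gurxjkw

In each case the input is transformed by: shift every letter 3 places forward in the alphabet (wrapping around).
On "drought" that produces "gurxjkw".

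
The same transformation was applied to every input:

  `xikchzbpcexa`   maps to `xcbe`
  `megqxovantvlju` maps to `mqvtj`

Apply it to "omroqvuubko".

oouk

Rule — keep one character in every 3, starting at position 1 (positions 1st, 4th, 7th, ...).
On "omroqvuubko" that produces "oouk".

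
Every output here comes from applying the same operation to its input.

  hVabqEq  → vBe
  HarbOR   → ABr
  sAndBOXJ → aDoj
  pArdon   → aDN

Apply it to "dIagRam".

What's happening: keep every other character starting from the second (positions 2nd, 4th, 6th, ...), then flip the case of every letter.
Working it through for "dIagRam": intermediate "Iga", final "iGA".

iGA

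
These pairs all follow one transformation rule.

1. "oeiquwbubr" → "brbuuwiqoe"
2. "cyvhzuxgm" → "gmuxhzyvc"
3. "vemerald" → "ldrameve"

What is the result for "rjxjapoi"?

oiapxjrj

In each case the input is transformed by: reverse the string, then swap each adjacent pair of characters (1↔2, 3↔4, ...).
On "rjxjapoi": the first step gives "iopajxjr", and the second then gives "oiapxjrj".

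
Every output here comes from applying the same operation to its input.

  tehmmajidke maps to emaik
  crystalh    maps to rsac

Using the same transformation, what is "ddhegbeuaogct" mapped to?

debuoc

Looking at the pairs, the operation is to swap the first and last characters, then keep every other character starting from the second (positions 2nd, 4th, 6th, ...).
Starting from "ddhegbeuaogct": after the first operation, "tdhegbeuaogcd"; after the second, "debuoc".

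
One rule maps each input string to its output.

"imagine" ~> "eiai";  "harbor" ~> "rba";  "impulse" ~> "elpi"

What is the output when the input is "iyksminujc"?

In each case the input is transformed by: reverse the string, then keep every other character starting from the first (positions 1st, 3rd, 5th, ...).
On "iyksminujc": the first step gives "cjunimskyi", and the second then gives "cuisy".

cuisy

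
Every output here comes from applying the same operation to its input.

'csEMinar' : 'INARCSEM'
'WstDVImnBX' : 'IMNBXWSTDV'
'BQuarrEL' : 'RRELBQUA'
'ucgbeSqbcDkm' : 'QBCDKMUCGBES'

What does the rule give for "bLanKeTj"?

KETJBLAN

Looking at the pairs, the operation is to swap the front and back halves of the string, then convert every letter to uppercase.
For "bLanKeTj", step one produces "KeTjbLan"; step two turns that into "KETJBLAN".
(Check on "ucgbeSqbcDkm": → "qbcDkmucgbeS" → "QBCDKMUCGBES" ✓)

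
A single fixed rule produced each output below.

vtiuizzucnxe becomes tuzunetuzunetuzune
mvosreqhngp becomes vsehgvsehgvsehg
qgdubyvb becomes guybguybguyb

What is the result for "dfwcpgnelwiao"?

The transformation: keep every other character starting from the second (positions 2nd, 4th, 6th, ...), then write the whole string 3 times in a row.
"dfwcpgnelwiao" → "fcgewa" → "fcgewafcgewafcgewa".

fcgewafcgewafcgewa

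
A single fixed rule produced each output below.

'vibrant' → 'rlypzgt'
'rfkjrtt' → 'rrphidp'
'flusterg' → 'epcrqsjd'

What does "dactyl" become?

jwrayb

The pattern: shift every letter 2 places backward in the alphabet (wrapping around), then reverse the string.
Starting from "dactyl": after the first operation, "byarwj"; after the second, "jwrayb".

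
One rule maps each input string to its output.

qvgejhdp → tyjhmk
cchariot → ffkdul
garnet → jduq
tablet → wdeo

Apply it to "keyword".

nhbzr

Looking at the pairs, the operation is to shift every letter 3 places forward in the alphabet (wrapping around), then delete the last 2 characters.
Applying both steps to "keyword": "nhbzrug", then "nhbzr".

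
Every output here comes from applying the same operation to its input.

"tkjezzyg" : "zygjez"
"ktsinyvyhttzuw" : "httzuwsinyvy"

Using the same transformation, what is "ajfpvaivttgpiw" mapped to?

The rule is to delete the first 2 characters, then swap the front and back halves of the string.
Working it through for "ajfpvaivttgpiw": intermediate "fpvaivttgpiw", final "ttgpiwfpvaiv".

ttgpiwfpvaiv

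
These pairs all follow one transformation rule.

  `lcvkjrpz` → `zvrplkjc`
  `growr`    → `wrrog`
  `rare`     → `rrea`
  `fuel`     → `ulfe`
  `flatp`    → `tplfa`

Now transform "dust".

What's happening: sort the characters into reverse alphabetical order.
"dust" → "utsd".

utsd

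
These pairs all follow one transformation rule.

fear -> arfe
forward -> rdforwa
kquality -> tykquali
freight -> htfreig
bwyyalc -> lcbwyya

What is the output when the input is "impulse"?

seimpul

The transformation: move the last 2 characters to the front (rotate right by 2).
For "impulse" the result is "seimpul".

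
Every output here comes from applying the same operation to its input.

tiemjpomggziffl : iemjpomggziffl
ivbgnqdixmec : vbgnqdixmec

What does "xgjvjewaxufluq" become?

gjvjewaxufluq

The rule is to delete the first character.
So "xgjvjewaxufluq" becomes "gjvjewaxufluq".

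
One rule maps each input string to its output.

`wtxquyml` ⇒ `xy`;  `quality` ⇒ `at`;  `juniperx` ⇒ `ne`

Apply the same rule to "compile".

Each output is the input with this applied: keep one character in every 3, starting at position 3 (positions 3rd, 6th, 9th, ...).
Doing the same to "compile": "ml".

ml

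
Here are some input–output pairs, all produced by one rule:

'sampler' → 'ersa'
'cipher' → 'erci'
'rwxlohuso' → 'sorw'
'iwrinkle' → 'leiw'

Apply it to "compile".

Looking at the pairs, the operation is to move the last 2 characters to the front (rotate right by 2), then keep only the first 4 characters.
Applying both steps to "compile": "lecompi", then "leco".

leco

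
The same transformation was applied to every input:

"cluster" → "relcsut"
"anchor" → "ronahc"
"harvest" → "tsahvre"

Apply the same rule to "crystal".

Rule — move the last 2 characters to the front (rotate right by 2), then swap each adjacent pair of characters (1↔2, 3↔4, ...).
Working it through for "crystal": intermediate "alcryst", final "larcsyt".

larcsyt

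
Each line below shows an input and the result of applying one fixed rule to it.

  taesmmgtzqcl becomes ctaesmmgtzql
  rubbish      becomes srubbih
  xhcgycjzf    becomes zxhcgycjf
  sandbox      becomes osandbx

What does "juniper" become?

ejunipr

In each case the input is transformed by: move the last character to the front, then swap the first and last characters.
"juniper" → "rjunipe" → "ejunipr".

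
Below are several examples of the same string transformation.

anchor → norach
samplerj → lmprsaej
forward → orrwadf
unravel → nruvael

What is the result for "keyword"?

orwydek

In each case the input is transformed by: sort the characters into alphabetical order, then move the first 3 characters to the end (rotate left by 3).
On "keyword": the first step gives "dekorwy", and the second then gives "orwydek".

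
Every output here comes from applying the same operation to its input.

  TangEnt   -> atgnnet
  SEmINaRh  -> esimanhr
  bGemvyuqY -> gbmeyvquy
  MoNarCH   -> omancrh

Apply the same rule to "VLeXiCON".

Rule — swap each adjacent pair of characters (1↔2, 3↔4, ...), then convert every letter to lowercase.
On "VLeXiCON": the first step gives "LVXeCiNO", and the second then gives "lvxecino".

lvxecino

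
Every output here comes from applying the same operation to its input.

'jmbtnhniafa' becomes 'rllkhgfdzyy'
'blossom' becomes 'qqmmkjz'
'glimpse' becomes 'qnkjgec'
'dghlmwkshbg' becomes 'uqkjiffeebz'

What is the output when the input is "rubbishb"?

sqpgfzzz

The rule is to sort the characters into reverse alphabetical order, then shift every letter 2 places backward in the alphabet (wrapping around).
"rubbishb" → "sqpgfzzz".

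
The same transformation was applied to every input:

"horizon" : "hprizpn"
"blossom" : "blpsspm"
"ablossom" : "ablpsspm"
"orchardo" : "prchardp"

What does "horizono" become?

hprizpnp

The transformation: replace every "o" with "p".
On "horizono" that produces "hprizpnp".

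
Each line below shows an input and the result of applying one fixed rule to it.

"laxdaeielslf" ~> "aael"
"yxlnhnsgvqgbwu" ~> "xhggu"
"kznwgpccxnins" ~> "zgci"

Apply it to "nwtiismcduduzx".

wicdx

The pattern: keep one character in every 3, starting at position 2 (positions 2nd, 5th, 8th, ...).
Doing the same to "nwtiismcduduzx": "wicdx".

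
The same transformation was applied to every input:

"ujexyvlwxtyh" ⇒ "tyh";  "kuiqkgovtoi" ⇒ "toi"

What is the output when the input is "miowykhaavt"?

In each case the input is transformed by: keep only the last 3 characters.
Applying that to "miowykhaavt" gives "avt".

avt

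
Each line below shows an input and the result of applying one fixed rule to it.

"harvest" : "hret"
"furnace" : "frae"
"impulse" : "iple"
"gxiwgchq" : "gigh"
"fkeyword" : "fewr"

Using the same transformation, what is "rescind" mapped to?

In each case the input is transformed by: keep every other character starting from the first (positions 1st, 3rd, 5th, ...).
Doing the same to "rescind": "rsid".

rsid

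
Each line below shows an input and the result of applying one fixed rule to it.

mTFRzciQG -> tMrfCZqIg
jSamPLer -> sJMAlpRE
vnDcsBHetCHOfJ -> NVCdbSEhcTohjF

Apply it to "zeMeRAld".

In each case the input is transformed by: swap each adjacent pair of characters (1↔2, 3↔4, ...), then flip the case of every letter.
"zeMeRAld" → "EZEmarDL".

EZEmarDL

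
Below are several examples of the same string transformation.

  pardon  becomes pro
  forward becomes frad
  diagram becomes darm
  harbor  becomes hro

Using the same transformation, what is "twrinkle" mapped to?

trnl

Looking at the pairs, the operation is to keep every other character starting from the first (positions 1st, 3rd, 5th, ...).
Doing the same to "twrinkle": "trnl".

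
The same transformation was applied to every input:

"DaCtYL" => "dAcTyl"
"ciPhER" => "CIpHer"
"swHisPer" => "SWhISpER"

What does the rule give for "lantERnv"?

LANTerNV

Looking at the pairs, the operation is to flip the case of every letter.
So "lantERnv" becomes "LANTerNV".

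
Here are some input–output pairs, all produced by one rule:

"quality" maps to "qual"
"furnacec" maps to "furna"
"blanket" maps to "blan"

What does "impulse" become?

impu

Rule — delete the last 3 characters.
"impulse" → "impu".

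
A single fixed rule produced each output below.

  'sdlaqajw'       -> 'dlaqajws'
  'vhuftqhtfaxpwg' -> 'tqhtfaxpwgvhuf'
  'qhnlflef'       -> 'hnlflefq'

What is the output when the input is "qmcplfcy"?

mcplfcyq

The rule is to move the last 3 characters to the front (rotate right by 3), then swap the front and back halves of the string.
On "qmcplfcy" that produces "mcplfcyq".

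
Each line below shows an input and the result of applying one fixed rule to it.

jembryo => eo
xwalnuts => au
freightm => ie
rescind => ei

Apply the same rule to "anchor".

The transformation: swap each adjacent pair of characters (1↔2, 3↔4, ...), then keep only the vowels.
On "anchor": the first step gives "nahcro", and the second then gives "ao".
(Check on "xwalnuts": → "wxlaunst" → "au" ✓)

ao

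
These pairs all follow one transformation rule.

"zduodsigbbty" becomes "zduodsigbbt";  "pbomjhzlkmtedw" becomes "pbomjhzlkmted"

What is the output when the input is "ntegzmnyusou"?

Each output is the input with this applied: delete the last character.
On "ntegzmnyusou" that produces "ntegzmnyuso".

ntegzmnyuso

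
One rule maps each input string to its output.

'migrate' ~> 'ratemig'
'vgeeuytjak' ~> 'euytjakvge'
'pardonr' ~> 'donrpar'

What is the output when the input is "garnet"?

netgar

Looking at the pairs, the operation is to move the first 3 characters to the end (rotate left by 3).
"garnet" → "netgar".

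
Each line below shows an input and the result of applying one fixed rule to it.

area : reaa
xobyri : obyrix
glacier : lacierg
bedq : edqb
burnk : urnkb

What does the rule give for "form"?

Each output is the input with this applied: move the first character to the end.
Doing the same to "form": "ormf".

ormf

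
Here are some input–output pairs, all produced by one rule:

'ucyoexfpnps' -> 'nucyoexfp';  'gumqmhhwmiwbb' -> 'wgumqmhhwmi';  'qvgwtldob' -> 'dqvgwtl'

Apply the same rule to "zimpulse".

Each output is the input with this applied: delete the last 2 characters, then move the last character to the front.
"zimpulse" → "zimpul" → "lzimpu".

lzimpu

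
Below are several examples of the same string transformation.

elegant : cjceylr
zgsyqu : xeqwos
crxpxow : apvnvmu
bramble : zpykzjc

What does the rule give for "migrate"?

In each case the input is transformed by: shift every letter 2 places backward in the alphabet (wrapping around).
On "migrate" that produces "kgepyrc".

kgepyrc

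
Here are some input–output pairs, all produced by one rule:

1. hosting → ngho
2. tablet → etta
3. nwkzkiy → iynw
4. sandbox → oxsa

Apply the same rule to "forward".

The transformation: move the first 2 characters to the end (rotate left by 2), then keep only the last 4 characters.
Working it through for "forward": intermediate "rwardfo", final "rdfo".

rdfo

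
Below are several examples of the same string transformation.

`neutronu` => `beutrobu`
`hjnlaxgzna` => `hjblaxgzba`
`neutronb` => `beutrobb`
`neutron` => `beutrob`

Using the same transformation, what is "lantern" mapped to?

labterb

The pattern: replace every "n" with "b".
For "lantern" the result is "labterb".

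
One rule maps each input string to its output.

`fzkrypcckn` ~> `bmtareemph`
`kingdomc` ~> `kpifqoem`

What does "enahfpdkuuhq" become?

pcjhrfmwwjsg

The rule is to move the first character to the end, then shift every letter 2 places forward in the alphabet (wrapping around).
Doing the same to "enahfpdkuuhq": "pcjhrfmwwjsg".
(Check on "fzkrypcckn": → "zkrypccknf" → "bmtareemph" ✓)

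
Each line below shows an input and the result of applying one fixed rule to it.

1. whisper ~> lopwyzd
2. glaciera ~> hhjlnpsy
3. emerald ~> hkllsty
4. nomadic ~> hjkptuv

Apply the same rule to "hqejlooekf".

llmoqrsvvx

Looking at the pairs, the operation is to sort the characters into alphabetical order, then shift every letter 7 places forward in the alphabet (wrapping around).
Working it through for "hqejlooekf": intermediate "eefhjklooq", final "llmoqrsvvx".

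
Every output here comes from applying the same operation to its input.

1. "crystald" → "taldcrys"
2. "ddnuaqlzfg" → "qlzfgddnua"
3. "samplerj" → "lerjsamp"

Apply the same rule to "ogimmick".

Each output is the input with this applied: swap the front and back halves of the string.
Applying that to "ogimmick" gives "mickogim".

mickogim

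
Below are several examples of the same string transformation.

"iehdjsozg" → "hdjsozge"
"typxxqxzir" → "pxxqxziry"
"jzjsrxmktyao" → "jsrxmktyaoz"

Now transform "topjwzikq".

pjwzikqo

The transformation: delete the first character, then move the first character to the end.
So "topjwzikq" becomes "pjwzikqo".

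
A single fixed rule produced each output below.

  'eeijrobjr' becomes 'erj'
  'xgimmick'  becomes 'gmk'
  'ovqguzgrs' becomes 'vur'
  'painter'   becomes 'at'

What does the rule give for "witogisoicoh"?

What's happening: keep one character in every 3, starting at position 2 (positions 2nd, 5th, 8th, ...).
So "witogisoicoh" becomes "igoo".

igoo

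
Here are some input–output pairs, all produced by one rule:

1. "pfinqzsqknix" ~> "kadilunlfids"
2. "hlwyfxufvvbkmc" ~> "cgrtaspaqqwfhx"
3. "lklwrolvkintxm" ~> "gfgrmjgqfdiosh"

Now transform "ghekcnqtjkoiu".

What's happening: shift every letter 5 places backward in the alphabet (wrapping around).
Doing the same to "ghekcnqtjkoiu": "bczfxiloefjdp".

bczfxiloefjdp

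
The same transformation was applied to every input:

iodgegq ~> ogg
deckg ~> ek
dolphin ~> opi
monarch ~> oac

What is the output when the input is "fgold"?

What's happening: keep every other character starting from the second (positions 2nd, 4th, 6th, ...).
"fgold" → "gl".

gl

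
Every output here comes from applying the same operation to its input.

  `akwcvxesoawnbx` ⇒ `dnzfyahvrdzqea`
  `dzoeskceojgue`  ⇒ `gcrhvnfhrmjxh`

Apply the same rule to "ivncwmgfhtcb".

Rule — shift every letter 3 places forward in the alphabet (wrapping around).
Applying that to "ivncwmgfhtcb" gives "lyqfzpjikwfe".

lyqfzpjikwfe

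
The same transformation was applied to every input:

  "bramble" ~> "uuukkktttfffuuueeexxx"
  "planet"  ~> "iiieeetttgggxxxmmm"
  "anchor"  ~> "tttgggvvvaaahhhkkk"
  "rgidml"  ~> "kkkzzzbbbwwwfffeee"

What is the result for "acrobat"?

The pattern: repeat every character 3 times, then shift every letter 7 places backward in the alphabet (wrapping around).
Applying both steps to "acrobat": "aaacccrrrooobbbaaattt", then "tttvvvkkkhhhuuutttmmm".

tttvvvkkkhhhuuutttmmm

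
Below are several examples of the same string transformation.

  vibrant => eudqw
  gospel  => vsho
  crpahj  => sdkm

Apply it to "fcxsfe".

avih

The pattern: shift every letter 3 places forward in the alphabet (wrapping around), then delete the first 2 characters.
For "fcxsfe", step one produces "ifavih"; step two turns that into "avih".
(Check on "vibrant": → "yleudqw" → "eudqw" ✓)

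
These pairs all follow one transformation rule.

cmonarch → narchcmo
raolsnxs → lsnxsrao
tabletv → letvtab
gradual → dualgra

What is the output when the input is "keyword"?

The rule is to move the first 3 characters to the end (rotate left by 3).
Doing the same to "keyword": "wordkey".

wordkey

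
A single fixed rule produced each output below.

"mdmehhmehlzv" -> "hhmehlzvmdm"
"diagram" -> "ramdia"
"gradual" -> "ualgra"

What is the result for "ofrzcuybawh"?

Rule — move the first 3 characters to the end (rotate left by 3), then delete the first character.
For "ofrzcuybawh", step one produces "zcuybawhofr"; step two turns that into "cuybawhofr".

cuybawhofr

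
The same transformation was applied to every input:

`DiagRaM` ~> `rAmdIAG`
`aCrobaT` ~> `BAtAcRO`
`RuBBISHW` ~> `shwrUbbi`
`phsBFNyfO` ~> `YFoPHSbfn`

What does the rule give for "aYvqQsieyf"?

EYFAyVQqSI

Looking at the pairs, the operation is to move the last 3 characters to the front (rotate right by 3), then flip the case of every letter.
Doing the same to "aYvqQsieyf": "EYFAyVQqSI".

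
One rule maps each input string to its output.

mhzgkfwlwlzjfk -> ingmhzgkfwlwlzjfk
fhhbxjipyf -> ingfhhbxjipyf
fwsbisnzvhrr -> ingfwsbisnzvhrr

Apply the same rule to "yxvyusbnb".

Rule — prepend "ing".
For "yxvyusbnb" the result is "ingyxvyusbnb".

ingyxvyusbnb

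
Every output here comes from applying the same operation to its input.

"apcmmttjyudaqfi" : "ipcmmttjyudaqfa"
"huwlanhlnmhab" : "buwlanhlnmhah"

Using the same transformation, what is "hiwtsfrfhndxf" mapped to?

Each output is the input with this applied: swap the first and last characters.
For "hiwtsfrfhndxf" the result is "fiwtsfrfhndxh".

fiwtsfrfhndxh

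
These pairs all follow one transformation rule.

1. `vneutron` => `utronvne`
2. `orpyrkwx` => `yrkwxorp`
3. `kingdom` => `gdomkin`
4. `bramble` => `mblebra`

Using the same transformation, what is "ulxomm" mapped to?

ommulx

In each case the input is transformed by: move the first 3 characters to the end (rotate left by 3).
Doing the same to "ulxomm": "ommulx".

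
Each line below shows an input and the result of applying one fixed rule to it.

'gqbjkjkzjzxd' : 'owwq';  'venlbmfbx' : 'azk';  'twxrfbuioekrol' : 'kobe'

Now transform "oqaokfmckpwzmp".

Each output is the input with this applied: keep one character in every 3, starting at position 3 (positions 3rd, 6th, 9th, ...), then shift every letter 13 places forward in the alphabet (wrapping around) — i.e. ROT13.
On "oqaokfmckpwzmp": the first step gives "afkz", and the second then gives "nsxm".

nsxm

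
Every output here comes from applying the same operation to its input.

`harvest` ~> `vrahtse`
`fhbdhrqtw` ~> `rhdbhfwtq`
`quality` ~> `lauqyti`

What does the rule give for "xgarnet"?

Rule — move the last 3 characters to the front (rotate right by 3), then reverse the string.
On "xgarnet": the first step gives "netxgar", and the second then gives "ragxten".

ragxten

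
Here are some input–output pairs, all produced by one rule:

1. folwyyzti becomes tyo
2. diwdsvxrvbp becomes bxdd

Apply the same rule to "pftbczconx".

The transformation: reverse the string, then keep one character in every 3, starting at position 2 (positions 2nd, 5th, 8th, ...).
On "pftbczconx": the first step gives "xnoczcbtfp", and the second then gives "nzt".

nzt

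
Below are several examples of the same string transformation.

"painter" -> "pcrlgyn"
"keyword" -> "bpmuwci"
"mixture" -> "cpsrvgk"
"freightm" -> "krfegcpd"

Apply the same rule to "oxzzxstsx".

vqrqvxxvm

What's happening: reverse the string, then shift every letter 2 places backward in the alphabet (wrapping around).
Applying both steps to "oxzzxstsx": "xstsxzzxo", then "vqrqvxxvm".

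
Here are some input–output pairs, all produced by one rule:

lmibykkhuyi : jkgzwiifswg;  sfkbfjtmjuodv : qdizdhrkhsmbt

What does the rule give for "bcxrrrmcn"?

In each case the input is transformed by: shift every letter 2 places backward in the alphabet (wrapping around).
Doing the same to "bcxrrrmcn": "zavpppkal".

zavpppkal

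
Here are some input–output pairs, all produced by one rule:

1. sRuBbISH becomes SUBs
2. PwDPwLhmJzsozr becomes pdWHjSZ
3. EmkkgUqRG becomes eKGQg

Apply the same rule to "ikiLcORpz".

IICrZ

The transformation: flip the case of every letter, then keep every other character starting from the first (positions 1st, 3rd, 5th, ...).
Working it through for "ikiLcORpz": intermediate "IKIlCorPZ", final "IICrZ".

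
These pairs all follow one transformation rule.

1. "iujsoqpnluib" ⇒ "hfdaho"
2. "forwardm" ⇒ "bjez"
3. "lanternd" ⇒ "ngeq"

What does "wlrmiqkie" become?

The pattern: keep every other character starting from the second (positions 2nd, 4th, 6th, ...), then shift every letter 13 places forward in the alphabet (wrapping around) — i.e. ROT13.
"wlrmiqkie" → "lmqi" → "yzdv".

yzdv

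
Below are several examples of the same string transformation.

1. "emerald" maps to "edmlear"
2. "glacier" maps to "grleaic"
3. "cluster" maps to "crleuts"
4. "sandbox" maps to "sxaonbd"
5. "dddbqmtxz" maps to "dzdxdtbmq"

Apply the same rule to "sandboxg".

In each case the input is transformed by: take characters alternately from the front and the back (1st, last, 2nd, 2nd-last, ...).
Doing the same to "sandboxg": "sgaxnodb".

sgaxnodb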